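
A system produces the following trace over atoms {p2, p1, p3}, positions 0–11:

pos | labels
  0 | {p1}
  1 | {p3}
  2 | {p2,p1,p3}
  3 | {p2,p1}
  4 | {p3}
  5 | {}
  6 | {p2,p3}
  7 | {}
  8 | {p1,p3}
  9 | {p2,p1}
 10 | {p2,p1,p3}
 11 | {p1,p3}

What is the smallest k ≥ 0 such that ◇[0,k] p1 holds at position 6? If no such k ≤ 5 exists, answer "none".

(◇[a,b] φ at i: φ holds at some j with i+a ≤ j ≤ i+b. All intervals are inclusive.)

Scan j = 6,7,… for p1:
  j=6: fails
  j=7: fails
  j=8: holds
First hit at j=8, so smallest k = 8-6 = 2.

2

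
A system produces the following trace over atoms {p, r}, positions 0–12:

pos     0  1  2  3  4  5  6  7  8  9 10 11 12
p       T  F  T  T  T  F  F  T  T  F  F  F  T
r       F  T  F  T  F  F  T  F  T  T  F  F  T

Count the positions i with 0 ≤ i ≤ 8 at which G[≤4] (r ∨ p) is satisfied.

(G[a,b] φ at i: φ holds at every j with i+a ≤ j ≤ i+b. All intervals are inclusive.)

Evaluate at each i in [0,8]:
  i=0: ✓ (all of [0,4])
  i=1: ✗ (fails at j=5)
  i=2: ✗ (fails at j=5)
  i=3: ✗ (fails at j=5)
  i=4: ✗ (fails at j=5)
  i=5: ✗ (fails at j=5)
  i=6: ✗ (fails at j=10)
  i=7: ✗ (fails at j=10)
  i=8: ✗ (fails at j=10)
Positions where it holds: {0} → 1.

1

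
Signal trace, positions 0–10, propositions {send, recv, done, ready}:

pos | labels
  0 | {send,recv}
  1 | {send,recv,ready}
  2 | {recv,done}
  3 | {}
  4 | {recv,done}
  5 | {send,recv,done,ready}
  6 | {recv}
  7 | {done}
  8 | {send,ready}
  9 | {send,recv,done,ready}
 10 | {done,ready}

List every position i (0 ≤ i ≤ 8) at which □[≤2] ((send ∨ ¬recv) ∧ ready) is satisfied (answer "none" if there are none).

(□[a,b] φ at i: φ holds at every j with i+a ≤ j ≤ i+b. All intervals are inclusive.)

8

Evaluate at each i in [0,8]:
  i=0: ✗ (fails at j=0)
  i=1: ✗ (fails at j=2)
  i=2: ✗ (fails at j=2)
  i=3: ✗ (fails at j=3)
  i=4: ✗ (fails at j=4)
  i=5: ✗ (fails at j=6)
  i=6: ✗ (fails at j=6)
  i=7: ✗ (fails at j=7)
  i=8: ✓ (all of [8,10])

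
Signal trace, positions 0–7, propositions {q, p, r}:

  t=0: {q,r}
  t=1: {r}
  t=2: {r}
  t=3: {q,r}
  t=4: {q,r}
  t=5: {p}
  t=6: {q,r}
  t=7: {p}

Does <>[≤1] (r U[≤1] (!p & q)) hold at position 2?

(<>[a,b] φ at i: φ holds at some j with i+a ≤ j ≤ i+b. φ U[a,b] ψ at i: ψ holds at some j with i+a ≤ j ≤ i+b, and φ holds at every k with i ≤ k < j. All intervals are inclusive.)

Yes

Check (r U[≤1] (!p & q)) at each j in [2,3]:
  j=2: holds
  j=3: holds
Found at j=2 → formula holds.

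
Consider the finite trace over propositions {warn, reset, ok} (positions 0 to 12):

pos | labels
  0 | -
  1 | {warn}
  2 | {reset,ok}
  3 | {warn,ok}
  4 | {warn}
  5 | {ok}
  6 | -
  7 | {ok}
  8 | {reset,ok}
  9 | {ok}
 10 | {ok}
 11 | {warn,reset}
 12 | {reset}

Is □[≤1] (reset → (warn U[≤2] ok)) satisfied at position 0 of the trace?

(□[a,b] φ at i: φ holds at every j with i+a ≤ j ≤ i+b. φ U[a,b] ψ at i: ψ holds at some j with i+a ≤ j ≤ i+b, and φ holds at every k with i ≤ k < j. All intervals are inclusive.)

True

Check (reset → (warn U[≤2] ok)) at every j in [0,1]:
  j=0: antecedent false → ✓
  j=1: antecedent false → ✓
All positions satisfy it → formula holds.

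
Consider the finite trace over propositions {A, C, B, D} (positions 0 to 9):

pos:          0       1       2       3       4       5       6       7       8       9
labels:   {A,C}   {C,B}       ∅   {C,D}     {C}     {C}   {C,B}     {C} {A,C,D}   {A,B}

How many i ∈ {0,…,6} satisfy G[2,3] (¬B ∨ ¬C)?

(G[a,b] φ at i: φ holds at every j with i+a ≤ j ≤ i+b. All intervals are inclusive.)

5

Evaluate at each i in [0,6]:
  i=0: ✓ (all of [2,3])
  i=1: ✓ (all of [3,4])
  i=2: ✓ (all of [4,5])
  i=3: ✗ (fails at j=6)
  i=4: ✗ (fails at j=6)
  i=5: ✓ (all of [7,8])
  i=6: ✓ (all of [8,9])
Positions where it holds: {0, 1, 2, 5, 6} → 5.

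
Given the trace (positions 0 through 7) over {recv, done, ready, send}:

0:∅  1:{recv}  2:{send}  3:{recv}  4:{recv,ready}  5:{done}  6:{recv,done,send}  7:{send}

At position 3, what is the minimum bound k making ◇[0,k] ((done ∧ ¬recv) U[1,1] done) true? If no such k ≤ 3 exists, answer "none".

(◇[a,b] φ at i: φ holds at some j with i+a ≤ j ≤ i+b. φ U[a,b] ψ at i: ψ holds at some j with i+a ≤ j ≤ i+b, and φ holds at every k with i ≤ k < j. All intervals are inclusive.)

2

Scan j = 3,4,… for ((done ∧ ¬recv) U[1,1] done):
  j=3: fails
  j=4: fails
  j=5: holds
First hit at j=5, so smallest k = 5-3 = 2.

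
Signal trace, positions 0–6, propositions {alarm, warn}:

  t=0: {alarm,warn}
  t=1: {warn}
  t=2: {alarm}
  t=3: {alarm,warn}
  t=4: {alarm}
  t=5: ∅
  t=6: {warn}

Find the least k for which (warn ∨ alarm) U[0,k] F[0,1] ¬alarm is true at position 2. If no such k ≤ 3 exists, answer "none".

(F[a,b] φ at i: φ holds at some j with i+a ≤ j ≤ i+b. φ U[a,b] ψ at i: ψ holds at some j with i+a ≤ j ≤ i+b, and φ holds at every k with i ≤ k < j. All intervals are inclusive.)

2

Need earliest j ≥ 2 with F[0,1] ¬alarm, and (warn ∨ alarm) at every k in [2,j-1].
  j=2: rhs fails.
  j=3: rhs fails.
  j=4: rhs holds; lhs holds on [2,3]. k = 2.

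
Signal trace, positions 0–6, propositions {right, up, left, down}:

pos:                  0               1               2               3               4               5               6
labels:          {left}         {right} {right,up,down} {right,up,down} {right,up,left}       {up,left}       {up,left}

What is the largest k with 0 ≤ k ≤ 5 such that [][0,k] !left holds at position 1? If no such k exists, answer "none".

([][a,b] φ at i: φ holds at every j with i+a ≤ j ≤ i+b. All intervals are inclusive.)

2

!left must hold from j=1 onward; find where it first fails.
  j=1: holds
  j=2: holds
  j=3: holds
  j=4: fails
Holds on [1,3], so largest k = 2.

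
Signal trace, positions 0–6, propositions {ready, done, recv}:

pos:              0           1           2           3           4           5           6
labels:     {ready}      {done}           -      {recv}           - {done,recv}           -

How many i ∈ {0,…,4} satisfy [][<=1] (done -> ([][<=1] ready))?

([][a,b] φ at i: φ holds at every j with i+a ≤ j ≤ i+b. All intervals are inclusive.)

2

Evaluate at each i in [0,4]:
  i=0: ✗ (fails at j=1)
  i=1: ✗ (fails at j=1)
  i=2: ✓ (all of [2,3])
  i=3: ✓ (all of [3,4])
  i=4: ✗ (fails at j=5)
Positions where it holds: {2, 3} → 2.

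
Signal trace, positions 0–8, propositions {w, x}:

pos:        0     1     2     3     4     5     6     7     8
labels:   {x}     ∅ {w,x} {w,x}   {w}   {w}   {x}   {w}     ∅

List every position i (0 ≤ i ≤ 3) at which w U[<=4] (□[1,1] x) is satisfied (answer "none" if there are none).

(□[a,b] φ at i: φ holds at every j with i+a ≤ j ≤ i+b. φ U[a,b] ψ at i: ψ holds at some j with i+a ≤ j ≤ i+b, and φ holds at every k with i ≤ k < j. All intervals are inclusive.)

1, 2, 3

Evaluate at each i in [0,3]:
  i=0: ✗ (lhs fails at k=0 before rhs at j=1)
  i=1: ✓ (rhs at j=1)
  i=2: ✓ (rhs at j=2)
  i=3: ✓ (rhs at j=5; lhs holds on [3,4])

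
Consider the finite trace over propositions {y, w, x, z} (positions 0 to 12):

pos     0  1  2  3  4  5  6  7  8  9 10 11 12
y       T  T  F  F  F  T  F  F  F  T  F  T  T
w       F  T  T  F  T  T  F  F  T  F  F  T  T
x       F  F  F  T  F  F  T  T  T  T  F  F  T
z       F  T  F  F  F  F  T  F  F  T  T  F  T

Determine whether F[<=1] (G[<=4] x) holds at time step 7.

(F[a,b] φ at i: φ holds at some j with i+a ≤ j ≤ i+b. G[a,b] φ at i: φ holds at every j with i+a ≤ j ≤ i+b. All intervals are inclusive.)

Check G[<=4] x at each j in [7,8]:
  j=7: fails at 10
  j=8: fails at 10
No position in the window satisfies it → formula fails.

No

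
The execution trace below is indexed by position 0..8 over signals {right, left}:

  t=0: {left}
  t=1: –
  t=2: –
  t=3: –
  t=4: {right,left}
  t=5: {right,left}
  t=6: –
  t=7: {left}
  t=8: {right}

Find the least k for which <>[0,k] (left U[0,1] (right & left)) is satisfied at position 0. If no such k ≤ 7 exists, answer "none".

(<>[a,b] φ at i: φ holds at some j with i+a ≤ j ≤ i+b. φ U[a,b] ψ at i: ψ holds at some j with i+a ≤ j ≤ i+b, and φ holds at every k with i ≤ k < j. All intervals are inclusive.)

4

Scan j = 0,1,… for (left U[0,1] (right & left)):
  j=0: fails
  j=1: fails
  j=2: fails
  j=3: fails
  j=4: holds
First hit at j=4, so smallest k = 4-0 = 4.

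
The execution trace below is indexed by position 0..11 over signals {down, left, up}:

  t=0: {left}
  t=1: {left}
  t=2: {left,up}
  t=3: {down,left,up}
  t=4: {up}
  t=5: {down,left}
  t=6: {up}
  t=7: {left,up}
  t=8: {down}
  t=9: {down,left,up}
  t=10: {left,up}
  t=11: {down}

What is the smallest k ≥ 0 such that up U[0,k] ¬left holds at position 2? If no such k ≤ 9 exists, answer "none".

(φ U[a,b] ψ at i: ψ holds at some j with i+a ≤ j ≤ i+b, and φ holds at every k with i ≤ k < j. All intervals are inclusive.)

Need earliest j ≥ 2 with ¬left, and up at every k in [2,j-1].
  j=2: rhs fails.
  j=3: rhs fails.
  j=4: rhs holds; lhs holds on [2,3]. k = 2.

2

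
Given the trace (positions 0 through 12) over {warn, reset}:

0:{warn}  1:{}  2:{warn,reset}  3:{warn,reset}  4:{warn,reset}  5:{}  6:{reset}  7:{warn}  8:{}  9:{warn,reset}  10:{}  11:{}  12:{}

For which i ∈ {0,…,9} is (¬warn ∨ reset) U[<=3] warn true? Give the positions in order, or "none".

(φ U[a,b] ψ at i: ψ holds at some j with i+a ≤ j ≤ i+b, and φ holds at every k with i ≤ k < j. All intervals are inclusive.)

Evaluate at each i in [0,9]:
  i=0: ✓ (rhs at j=0)
  i=1: ✓ (rhs at j=2; lhs holds on [1,1])
  i=2: ✓ (rhs at j=2)
  i=3: ✓ (rhs at j=3)
  i=4: ✓ (rhs at j=4)
  i=5: ✓ (rhs at j=7; lhs holds on [5,6])
  i=6: ✓ (rhs at j=7; lhs holds on [6,6])
  i=7: ✓ (rhs at j=7)
  i=8: ✓ (rhs at j=9; lhs holds on [8,8])
  i=9: ✓ (rhs at j=9)

0, 1, 2, 3, 4, 5, 6, 7, 8, 9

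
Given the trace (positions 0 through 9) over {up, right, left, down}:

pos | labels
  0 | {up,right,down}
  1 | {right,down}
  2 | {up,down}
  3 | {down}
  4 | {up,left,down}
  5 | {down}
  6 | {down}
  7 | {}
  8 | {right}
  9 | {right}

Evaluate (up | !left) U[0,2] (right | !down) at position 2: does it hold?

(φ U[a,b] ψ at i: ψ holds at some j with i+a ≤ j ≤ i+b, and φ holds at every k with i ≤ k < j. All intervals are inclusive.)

Does not hold

Need some j in [2,4] with (right | !down), and (up | !left) at every k in [2,j-1].
  j=2: (right | !down) false.
  j=3: (right | !down) false.
  j=4: (right | !down) false.
No j in the window works → until fails.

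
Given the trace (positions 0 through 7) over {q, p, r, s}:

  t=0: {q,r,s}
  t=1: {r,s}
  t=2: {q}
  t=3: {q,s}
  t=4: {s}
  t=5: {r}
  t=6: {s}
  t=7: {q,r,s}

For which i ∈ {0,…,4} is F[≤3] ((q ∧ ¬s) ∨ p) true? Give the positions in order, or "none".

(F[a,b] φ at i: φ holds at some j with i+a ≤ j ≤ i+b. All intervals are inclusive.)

0, 1, 2

Evaluate at each i in [0,4]:
  i=0: ✓ (witness j=2)
  i=1: ✓ (witness j=2)
  i=2: ✓ (witness j=2)
  i=3: ✗ (none in [3,6])
  i=4: ✗ (none in [4,7])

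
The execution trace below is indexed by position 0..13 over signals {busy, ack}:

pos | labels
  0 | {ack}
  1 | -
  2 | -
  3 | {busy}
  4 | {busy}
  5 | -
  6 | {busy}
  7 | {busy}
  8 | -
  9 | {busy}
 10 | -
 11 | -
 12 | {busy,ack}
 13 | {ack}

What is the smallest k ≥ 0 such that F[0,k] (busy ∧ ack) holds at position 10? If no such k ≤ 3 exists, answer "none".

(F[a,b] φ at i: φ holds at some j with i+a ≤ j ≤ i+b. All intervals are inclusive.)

Scan j = 10,11,… for (busy ∧ ack):
  j=10: fails
  j=11: fails
  j=12: holds
First hit at j=12, so smallest k = 12-10 = 2.

2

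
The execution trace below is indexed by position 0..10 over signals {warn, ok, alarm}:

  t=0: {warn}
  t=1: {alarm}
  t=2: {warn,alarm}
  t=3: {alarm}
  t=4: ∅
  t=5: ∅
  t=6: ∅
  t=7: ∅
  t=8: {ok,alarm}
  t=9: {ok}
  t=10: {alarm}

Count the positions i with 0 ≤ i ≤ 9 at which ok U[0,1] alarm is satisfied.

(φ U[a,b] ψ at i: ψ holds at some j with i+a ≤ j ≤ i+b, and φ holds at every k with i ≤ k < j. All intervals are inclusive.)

Evaluate at each i in [0,9]:
  i=0: ✗ (lhs fails at k=0 before rhs at j=1)
  i=1: ✓ (rhs at j=1)
  i=2: ✓ (rhs at j=2)
  i=3: ✓ (rhs at j=3)
  i=4: ✗ (no rhs in [4,5])
  i=5: ✗ (no rhs in [5,6])
  i=6: ✗ (no rhs in [6,7])
  i=7: ✗ (lhs fails at k=7 before rhs at j=8)
  i=8: ✓ (rhs at j=8)
  i=9: ✓ (rhs at j=10; lhs holds on [9,9])
Positions where it holds: {1, 2, 3, 8, 9} → 5.

5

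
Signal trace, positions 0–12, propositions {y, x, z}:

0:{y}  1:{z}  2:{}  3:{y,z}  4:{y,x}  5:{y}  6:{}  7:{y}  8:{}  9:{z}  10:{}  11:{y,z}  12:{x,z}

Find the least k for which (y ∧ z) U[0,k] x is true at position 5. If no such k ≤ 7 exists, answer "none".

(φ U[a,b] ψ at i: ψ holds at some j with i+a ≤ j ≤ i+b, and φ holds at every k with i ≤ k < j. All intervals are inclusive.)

none

Need earliest j ≥ 5 with x, and (y ∧ z) at every k in [5,j-1].
  j=5: rhs fails.
  j=6: rhs fails.
  j=7: rhs fails.
  j=8: rhs fails.
  j=9: rhs fails.
  j=10: rhs fails.
  j=11: rhs fails.
  j=12: rhs holds but lhs fails at k=5.
No witness within the range → none.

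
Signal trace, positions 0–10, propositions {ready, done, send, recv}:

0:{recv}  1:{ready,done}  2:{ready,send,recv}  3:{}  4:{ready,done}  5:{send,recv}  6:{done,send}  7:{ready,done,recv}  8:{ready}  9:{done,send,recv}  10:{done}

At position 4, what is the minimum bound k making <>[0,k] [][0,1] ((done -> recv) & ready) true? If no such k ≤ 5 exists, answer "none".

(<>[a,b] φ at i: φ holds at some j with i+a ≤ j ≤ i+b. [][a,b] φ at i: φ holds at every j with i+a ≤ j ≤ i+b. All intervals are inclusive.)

3

Scan j = 4,5,… for [][0,1] ((done -> recv) & ready):
  j=4: fails
  j=5: fails
  j=6: fails
  j=7: holds
First hit at j=7, so smallest k = 7-4 = 3.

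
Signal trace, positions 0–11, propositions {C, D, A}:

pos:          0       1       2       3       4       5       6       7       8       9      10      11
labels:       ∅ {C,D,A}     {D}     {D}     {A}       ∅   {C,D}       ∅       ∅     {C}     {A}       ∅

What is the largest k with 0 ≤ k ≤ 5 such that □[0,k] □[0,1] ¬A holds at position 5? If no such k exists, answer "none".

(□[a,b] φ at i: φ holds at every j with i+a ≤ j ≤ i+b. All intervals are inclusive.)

3

□[0,1] ¬A must hold from j=5 onward; find where it first fails.
  j=5: holds
  j=6: holds
  j=7: holds
  j=8: holds
  j=9: fails
Holds on [5,8], so largest k = 3.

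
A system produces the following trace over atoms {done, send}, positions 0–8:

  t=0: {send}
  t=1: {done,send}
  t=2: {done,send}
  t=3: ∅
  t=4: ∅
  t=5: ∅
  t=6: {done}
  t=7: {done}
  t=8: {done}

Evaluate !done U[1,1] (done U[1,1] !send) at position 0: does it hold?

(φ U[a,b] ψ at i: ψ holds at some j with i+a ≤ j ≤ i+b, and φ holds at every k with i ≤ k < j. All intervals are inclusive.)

Need some j in [1,1] with (done U[1,1] !send), and !done at every k in [0,j-1].
  j=1: (done U[1,1] !send) — fails.
No j in the window works → until fails.

No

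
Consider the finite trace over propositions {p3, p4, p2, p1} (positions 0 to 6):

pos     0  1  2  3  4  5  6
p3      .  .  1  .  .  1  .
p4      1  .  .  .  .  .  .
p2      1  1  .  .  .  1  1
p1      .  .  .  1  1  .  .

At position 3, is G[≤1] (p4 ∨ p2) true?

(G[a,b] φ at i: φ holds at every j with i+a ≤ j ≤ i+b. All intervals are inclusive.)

No

Check (p4 ∨ p2) at every j in [3,4]:
  j=3: false
  j=4: false
Fails at j=3 → formula fails.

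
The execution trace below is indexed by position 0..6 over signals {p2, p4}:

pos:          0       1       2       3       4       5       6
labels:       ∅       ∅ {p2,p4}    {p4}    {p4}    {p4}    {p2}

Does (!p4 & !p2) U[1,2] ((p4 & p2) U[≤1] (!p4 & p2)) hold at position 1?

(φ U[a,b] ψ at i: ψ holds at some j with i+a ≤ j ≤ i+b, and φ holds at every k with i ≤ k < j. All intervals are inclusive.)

Need some j in [2,3] with ((p4 & p2) U[≤1] (!p4 & p2)), and (!p4 & !p2) at every k in [1,j-1].
  j=2: ((p4 & p2) U[≤1] (!p4 & p2)) — fails.
  j=3: ((p4 & p2) U[≤1] (!p4 & p2)) — fails.
No j in the window works → until fails.

False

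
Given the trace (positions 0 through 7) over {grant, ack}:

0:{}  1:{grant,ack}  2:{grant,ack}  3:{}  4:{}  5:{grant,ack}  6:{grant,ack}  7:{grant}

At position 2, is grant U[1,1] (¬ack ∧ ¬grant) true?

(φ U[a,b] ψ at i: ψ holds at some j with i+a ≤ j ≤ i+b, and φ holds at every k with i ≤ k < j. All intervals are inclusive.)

Holds

Need some j in [3,3] with (¬ack ∧ ¬grant), and grant at every k in [2,j-1].
  j=3: (¬ack ∧ ¬grant) holds; grant holds at every k in [2,2] → satisfied.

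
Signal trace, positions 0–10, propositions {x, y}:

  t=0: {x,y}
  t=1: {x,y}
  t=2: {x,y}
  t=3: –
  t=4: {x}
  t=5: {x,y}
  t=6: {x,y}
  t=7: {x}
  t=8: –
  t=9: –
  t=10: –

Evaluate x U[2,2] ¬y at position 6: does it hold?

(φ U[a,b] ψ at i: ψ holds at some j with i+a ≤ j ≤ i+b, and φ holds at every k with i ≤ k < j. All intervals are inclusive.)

True

Need some j in [8,8] with ¬y, and x at every k in [6,j-1].
  j=8: ¬y holds; x holds at every k in [6,7] → satisfied.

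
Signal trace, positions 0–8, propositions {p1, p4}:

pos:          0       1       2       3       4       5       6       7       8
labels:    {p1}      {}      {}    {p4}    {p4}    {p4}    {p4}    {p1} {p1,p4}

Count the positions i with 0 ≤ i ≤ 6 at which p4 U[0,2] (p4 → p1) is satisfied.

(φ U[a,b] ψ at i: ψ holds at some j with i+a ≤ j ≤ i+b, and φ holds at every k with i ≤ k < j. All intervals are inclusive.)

Evaluate at each i in [0,6]:
  i=0: ✓ (rhs at j=0)
  i=1: ✓ (rhs at j=1)
  i=2: ✓ (rhs at j=2)
  i=3: ✗ (no rhs in [3,5])
  i=4: ✗ (no rhs in [4,6])
  i=5: ✓ (rhs at j=7; lhs holds on [5,6])
  i=6: ✓ (rhs at j=7; lhs holds on [6,6])
Positions where it holds: {0, 1, 2, 5, 6} → 5.

5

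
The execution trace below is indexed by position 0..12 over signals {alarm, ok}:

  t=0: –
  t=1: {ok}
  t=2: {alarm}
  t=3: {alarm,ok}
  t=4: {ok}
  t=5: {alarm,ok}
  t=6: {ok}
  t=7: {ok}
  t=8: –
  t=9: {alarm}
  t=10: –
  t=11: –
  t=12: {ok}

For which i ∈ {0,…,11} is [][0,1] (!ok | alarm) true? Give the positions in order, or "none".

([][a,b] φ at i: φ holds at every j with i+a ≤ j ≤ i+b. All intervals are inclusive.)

Evaluate at each i in [0,11]:
  i=0: ✗ (fails at j=1)
  i=1: ✗ (fails at j=1)
  i=2: ✓ (all of [2,3])
  i=3: ✗ (fails at j=4)
  i=4: ✗ (fails at j=4)
  i=5: ✗ (fails at j=6)
  i=6: ✗ (fails at j=6)
  i=7: ✗ (fails at j=7)
  i=8: ✓ (all of [8,9])
  i=9: ✓ (all of [9,10])
  i=10: ✓ (all of [10,11])
  i=11: ✗ (fails at j=12)

2, 8, 9, 10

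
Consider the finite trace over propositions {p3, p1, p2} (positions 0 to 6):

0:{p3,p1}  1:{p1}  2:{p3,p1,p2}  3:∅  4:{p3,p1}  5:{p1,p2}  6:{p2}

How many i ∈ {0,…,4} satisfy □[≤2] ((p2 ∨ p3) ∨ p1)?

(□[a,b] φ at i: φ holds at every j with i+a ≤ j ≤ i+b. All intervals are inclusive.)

Evaluate at each i in [0,4]:
  i=0: ✓ (all of [0,2])
  i=1: ✗ (fails at j=3)
  i=2: ✗ (fails at j=3)
  i=3: ✗ (fails at j=3)
  i=4: ✓ (all of [4,6])
Positions where it holds: {0, 4} → 2.

2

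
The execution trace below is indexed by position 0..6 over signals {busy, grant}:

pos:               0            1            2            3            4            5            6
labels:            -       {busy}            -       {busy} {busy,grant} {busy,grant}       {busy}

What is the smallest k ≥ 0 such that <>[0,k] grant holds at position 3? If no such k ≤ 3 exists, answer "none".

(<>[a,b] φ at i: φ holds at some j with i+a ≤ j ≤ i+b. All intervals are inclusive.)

Scan j = 3,4,… for grant:
  j=3: fails
  j=4: holds
First hit at j=4, so smallest k = 4-3 = 1.

1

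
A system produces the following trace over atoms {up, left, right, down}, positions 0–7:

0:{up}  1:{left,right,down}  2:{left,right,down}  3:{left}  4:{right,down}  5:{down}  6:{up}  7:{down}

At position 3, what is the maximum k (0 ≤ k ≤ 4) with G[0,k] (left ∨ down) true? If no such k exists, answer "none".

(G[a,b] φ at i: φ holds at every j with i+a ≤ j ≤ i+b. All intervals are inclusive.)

(left ∨ down) must hold from j=3 onward; find where it first fails.
  j=3: holds
  j=4: holds
  j=5: holds
  j=6: fails
Holds on [3,5], so largest k = 2.

2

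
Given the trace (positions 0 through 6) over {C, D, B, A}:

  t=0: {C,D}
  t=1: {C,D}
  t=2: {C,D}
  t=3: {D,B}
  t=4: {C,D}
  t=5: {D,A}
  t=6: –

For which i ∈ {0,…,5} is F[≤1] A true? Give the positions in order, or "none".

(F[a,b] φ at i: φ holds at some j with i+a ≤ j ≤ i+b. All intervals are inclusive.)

4, 5

Evaluate at each i in [0,5]:
  i=0: ✗ (none in [0,1])
  i=1: ✗ (none in [1,2])
  i=2: ✗ (none in [2,3])
  i=3: ✗ (none in [3,4])
  i=4: ✓ (witness j=5)
  i=5: ✓ (witness j=5)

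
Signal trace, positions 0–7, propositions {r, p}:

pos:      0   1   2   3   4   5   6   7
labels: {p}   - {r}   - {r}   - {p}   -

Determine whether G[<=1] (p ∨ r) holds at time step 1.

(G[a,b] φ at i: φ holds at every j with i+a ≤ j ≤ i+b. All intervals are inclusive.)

False

Check (p ∨ r) at every j in [1,2]:
  j=1: false
  j=2: true
Fails at j=1 → formula fails.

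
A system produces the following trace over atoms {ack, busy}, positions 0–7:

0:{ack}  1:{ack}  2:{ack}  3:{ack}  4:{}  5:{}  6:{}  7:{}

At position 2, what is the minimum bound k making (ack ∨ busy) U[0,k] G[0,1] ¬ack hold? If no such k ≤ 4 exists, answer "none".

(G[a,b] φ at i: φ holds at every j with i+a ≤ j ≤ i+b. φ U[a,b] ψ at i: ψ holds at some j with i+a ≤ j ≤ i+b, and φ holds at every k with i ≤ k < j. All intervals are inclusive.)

Need earliest j ≥ 2 with G[0,1] ¬ack, and (ack ∨ busy) at every k in [2,j-1].
  j=2: rhs fails.
  j=3: rhs fails.
  j=4: rhs holds; lhs holds on [2,3]. k = 2.

2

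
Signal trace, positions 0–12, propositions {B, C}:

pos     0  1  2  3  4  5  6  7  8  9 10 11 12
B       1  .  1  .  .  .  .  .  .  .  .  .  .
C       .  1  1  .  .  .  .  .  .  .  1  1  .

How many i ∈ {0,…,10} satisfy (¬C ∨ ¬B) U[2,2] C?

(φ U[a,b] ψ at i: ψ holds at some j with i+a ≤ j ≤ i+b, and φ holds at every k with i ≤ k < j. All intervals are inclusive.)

Evaluate at each i in [0,10]:
  i=0: ✓ (rhs at j=2; lhs holds on [0,1])
  i=1: ✗ (no rhs in [3,3])
  i=2: ✗ (no rhs in [4,4])
  i=3: ✗ (no rhs in [5,5])
  i=4: ✗ (no rhs in [6,6])
  i=5: ✗ (no rhs in [7,7])
  i=6: ✗ (no rhs in [8,8])
  i=7: ✗ (no rhs in [9,9])
  i=8: ✓ (rhs at j=10; lhs holds on [8,9])
  i=9: ✓ (rhs at j=11; lhs holds on [9,10])
  i=10: ✗ (no rhs in [12,12])
Positions where it holds: {0, 8, 9} → 3.

3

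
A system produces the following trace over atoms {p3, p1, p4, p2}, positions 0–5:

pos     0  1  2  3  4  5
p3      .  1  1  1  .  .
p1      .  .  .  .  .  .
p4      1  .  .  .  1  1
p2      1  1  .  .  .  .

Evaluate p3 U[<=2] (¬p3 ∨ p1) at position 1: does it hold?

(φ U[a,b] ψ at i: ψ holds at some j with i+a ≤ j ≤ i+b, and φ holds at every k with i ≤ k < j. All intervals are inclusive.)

No

Need some j in [1,3] with (¬p3 ∨ p1), and p3 at every k in [1,j-1].
  j=1: (¬p3 ∨ p1) false.
  j=2: (¬p3 ∨ p1) false.
  j=3: (¬p3 ∨ p1) false.
No j in the window works → until fails.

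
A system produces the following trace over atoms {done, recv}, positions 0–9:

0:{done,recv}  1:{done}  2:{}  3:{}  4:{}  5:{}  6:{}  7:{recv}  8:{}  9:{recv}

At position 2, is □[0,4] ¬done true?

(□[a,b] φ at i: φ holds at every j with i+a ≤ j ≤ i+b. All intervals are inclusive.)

True

Check ¬done at every j in [2,6]:
  j=2: true
  j=3: true
  j=4: true
  j=5: true
  j=6: true
All positions satisfy it → formula holds.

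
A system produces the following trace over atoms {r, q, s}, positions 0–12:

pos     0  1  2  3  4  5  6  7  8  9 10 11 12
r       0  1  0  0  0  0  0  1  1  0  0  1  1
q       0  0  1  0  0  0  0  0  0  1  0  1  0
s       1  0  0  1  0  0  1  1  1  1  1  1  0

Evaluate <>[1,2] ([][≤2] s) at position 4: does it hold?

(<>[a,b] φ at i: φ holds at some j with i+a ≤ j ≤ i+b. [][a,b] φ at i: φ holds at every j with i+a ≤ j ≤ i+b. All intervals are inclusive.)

Yes

Check [][≤2] s at each j in [5,6]:
  j=5: fails at 5
  j=6: holds on [6,8]
Found at j=6 → formula holds.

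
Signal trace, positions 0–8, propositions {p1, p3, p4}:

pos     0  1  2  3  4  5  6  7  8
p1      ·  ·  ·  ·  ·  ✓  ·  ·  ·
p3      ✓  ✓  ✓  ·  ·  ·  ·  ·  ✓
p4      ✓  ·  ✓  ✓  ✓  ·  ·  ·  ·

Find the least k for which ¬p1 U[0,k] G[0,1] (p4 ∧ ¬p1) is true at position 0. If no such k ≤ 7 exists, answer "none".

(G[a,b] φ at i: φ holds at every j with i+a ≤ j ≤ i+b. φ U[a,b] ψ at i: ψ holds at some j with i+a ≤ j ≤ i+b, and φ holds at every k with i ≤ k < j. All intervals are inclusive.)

2

Need earliest j ≥ 0 with G[0,1] (p4 ∧ ¬p1), and ¬p1 at every k in [0,j-1].
  j=0: rhs fails.
  j=1: rhs fails.
  j=2: rhs holds; lhs holds on [0,1]. k = 2.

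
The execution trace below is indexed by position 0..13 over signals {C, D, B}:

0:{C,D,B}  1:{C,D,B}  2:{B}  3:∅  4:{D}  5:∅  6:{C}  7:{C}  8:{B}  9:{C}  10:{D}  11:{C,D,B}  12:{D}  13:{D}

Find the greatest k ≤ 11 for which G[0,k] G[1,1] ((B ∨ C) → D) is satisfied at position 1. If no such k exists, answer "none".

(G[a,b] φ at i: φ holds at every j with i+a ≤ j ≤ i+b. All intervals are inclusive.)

none

G[1,1] ((B ∨ C) → D) must hold from j=1 onward; find where it first fails.
  j=1: fails → no k works.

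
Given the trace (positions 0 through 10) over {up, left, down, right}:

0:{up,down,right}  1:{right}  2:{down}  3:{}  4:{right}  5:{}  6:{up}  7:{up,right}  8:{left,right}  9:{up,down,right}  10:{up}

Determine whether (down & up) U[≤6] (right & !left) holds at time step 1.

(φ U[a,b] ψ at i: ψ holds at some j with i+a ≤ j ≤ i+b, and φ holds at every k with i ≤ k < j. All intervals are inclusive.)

Need some j in [1,7] with (right & !left), and (down & up) at every k in [1,j-1].
  j=1: (right & !left) holds; no prefix to check → satisfied.

True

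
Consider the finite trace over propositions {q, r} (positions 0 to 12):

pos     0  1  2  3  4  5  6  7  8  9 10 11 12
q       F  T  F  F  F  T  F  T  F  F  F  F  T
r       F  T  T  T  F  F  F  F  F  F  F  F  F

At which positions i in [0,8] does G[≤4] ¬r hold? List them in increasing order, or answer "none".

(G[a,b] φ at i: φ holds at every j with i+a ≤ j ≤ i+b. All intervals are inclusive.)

Evaluate at each i in [0,8]:
  i=0: ✗ (fails at j=1)
  i=1: ✗ (fails at j=1)
  i=2: ✗ (fails at j=2)
  i=3: ✗ (fails at j=3)
  i=4: ✓ (all of [4,8])
  i=5: ✓ (all of [5,9])
  i=6: ✓ (all of [6,10])
  i=7: ✓ (all of [7,11])
  i=8: ✓ (all of [8,12])

4, 5, 6, 7, 8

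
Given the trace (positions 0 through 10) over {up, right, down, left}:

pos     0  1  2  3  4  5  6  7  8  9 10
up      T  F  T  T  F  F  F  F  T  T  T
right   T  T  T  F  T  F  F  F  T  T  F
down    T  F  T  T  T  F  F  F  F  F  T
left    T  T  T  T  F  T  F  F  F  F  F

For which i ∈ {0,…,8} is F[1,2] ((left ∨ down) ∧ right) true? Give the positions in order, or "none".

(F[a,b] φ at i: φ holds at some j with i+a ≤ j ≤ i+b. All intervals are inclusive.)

Evaluate at each i in [0,8]:
  i=0: ✓ (witness j=1)
  i=1: ✓ (witness j=2)
  i=2: ✓ (witness j=4)
  i=3: ✓ (witness j=4)
  i=4: ✗ (none in [5,6])
  i=5: ✗ (none in [6,7])
  i=6: ✗ (none in [7,8])
  i=7: ✗ (none in [8,9])
  i=8: ✗ (none in [9,10])

0, 1, 2, 3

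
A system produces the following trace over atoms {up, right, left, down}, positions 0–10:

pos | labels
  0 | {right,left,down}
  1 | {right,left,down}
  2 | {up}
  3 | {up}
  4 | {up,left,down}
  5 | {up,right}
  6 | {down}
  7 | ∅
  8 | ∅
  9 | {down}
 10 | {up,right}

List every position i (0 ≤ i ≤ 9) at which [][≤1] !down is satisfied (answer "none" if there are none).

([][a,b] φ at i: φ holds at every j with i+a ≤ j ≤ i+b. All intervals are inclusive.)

2, 7

Evaluate at each i in [0,9]:
  i=0: ✗ (fails at j=0)
  i=1: ✗ (fails at j=1)
  i=2: ✓ (all of [2,3])
  i=3: ✗ (fails at j=4)
  i=4: ✗ (fails at j=4)
  i=5: ✗ (fails at j=6)
  i=6: ✗ (fails at j=6)
  i=7: ✓ (all of [7,8])
  i=8: ✗ (fails at j=9)
  i=9: ✗ (fails at j=9)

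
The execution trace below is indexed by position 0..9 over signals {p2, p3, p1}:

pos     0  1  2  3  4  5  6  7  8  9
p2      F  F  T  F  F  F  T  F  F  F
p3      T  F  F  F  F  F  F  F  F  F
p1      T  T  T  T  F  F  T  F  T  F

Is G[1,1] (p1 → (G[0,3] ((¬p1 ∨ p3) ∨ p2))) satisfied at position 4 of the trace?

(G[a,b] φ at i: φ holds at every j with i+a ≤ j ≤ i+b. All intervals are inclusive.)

Check (p1 → (G[0,3] ((¬p1 ∨ p3) ∨ p2))) at every j in [5,5]:
  j=5: antecedent false → ✓
All positions satisfy it → formula holds.

True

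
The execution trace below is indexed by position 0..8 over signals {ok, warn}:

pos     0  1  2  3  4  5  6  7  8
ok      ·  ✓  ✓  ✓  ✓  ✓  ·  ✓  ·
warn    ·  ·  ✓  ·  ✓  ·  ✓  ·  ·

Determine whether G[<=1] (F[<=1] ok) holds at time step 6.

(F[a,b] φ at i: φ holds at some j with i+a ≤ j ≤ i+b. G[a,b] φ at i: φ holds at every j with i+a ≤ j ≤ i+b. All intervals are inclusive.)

Check F[<=1] ok at every j in [6,7]:
  j=6: holds (witness at 7)
  j=7: holds (witness at 7)
All positions satisfy it → formula holds.

Holds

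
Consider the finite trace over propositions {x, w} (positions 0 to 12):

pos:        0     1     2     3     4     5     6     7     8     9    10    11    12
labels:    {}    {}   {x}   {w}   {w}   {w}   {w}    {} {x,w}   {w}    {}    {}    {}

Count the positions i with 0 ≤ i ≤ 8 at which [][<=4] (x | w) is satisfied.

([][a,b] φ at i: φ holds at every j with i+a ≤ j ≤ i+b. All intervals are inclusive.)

1

Evaluate at each i in [0,8]:
  i=0: ✗ (fails at j=0)
  i=1: ✗ (fails at j=1)
  i=2: ✓ (all of [2,6])
  i=3: ✗ (fails at j=7)
  i=4: ✗ (fails at j=7)
  i=5: ✗ (fails at j=7)
  i=6: ✗ (fails at j=7)
  i=7: ✗ (fails at j=7)
  i=8: ✗ (fails at j=10)
Positions where it holds: {2} → 1.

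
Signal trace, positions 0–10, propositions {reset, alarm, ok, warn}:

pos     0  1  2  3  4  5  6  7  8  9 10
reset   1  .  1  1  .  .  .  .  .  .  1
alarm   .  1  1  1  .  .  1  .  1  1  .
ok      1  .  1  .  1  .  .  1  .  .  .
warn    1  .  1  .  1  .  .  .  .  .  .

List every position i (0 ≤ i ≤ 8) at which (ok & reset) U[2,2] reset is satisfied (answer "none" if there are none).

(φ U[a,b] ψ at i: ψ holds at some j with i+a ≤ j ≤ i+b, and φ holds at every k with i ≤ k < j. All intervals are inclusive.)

none

Evaluate at each i in [0,8]:
  i=0: ✗ (lhs fails at k=1 before rhs at j=2)
  i=1: ✗ (lhs fails at k=1 before rhs at j=3)
  i=2: ✗ (no rhs in [4,4])
  i=3: ✗ (no rhs in [5,5])
  i=4: ✗ (no rhs in [6,6])
  i=5: ✗ (no rhs in [7,7])
  i=6: ✗ (no rhs in [8,8])
  i=7: ✗ (no rhs in [9,9])
  i=8: ✗ (lhs fails at k=8 before rhs at j=10)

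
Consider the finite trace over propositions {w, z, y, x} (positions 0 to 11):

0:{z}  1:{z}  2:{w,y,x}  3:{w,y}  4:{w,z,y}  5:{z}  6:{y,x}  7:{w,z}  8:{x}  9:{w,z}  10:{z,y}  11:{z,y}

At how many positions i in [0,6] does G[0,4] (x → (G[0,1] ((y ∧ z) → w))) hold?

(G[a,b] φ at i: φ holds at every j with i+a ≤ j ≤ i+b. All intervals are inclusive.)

Evaluate at each i in [0,6]:
  i=0: ✓ (all of [0,4])
  i=1: ✓ (all of [1,5])
  i=2: ✓ (all of [2,6])
  i=3: ✓ (all of [3,7])
  i=4: ✓ (all of [4,8])
  i=5: ✓ (all of [5,9])
  i=6: ✓ (all of [6,10])
Positions where it holds: {0, 1, 2, 3, 4, 5, 6} → 7.

7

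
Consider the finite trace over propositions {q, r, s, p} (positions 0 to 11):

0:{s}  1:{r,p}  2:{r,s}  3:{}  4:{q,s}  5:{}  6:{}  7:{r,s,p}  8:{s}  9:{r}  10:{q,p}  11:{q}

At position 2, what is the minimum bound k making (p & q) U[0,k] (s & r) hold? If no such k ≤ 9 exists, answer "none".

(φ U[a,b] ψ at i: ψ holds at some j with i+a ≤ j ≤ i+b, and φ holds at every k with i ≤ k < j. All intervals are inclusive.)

0

Need earliest j ≥ 2 with (s & r), and (p & q) at every k in [2,j-1].
  j=2: rhs holds (empty prefix). k = 0.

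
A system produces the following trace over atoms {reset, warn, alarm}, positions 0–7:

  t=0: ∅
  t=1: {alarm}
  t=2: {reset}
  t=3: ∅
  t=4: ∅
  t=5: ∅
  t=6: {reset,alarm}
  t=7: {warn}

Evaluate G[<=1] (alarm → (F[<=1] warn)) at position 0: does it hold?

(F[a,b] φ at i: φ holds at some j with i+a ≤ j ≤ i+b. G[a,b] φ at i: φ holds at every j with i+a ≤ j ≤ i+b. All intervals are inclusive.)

No

Check (alarm → (F[<=1] warn)) at every j in [0,1]:
  j=0: antecedent false → ✓
  j=1: antecedent true; consequent fails (none in [1,2]) → ✗
Fails at j=1 → formula fails.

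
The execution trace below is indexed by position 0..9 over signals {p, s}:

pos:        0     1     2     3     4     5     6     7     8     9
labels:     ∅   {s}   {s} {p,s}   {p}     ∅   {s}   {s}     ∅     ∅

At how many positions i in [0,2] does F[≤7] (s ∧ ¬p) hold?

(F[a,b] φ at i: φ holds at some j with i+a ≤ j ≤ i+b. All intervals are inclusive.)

Evaluate at each i in [0,2]:
  i=0: ✓ (witness j=1)
  i=1: ✓ (witness j=1)
  i=2: ✓ (witness j=2)
Positions where it holds: {0, 1, 2} → 3.

3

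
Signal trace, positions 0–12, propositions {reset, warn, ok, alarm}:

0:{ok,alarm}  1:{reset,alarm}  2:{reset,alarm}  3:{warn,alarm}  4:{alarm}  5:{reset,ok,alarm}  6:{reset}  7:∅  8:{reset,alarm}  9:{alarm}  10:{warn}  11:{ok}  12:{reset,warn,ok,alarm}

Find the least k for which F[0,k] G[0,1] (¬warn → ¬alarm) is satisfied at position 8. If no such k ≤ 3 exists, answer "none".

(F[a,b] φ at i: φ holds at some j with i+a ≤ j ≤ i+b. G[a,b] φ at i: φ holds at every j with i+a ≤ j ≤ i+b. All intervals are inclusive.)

Scan j = 8,9,… for G[0,1] (¬warn → ¬alarm):
  j=8: fails
  j=9: fails
  j=10: holds
First hit at j=10, so smallest k = 10-8 = 2.

2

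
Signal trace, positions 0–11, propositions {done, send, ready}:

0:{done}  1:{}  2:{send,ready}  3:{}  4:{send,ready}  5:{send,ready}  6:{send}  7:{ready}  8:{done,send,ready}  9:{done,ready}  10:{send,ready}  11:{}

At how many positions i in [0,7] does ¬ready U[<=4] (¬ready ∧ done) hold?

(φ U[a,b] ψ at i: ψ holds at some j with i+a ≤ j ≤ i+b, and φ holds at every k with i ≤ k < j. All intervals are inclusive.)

Evaluate at each i in [0,7]:
  i=0: ✓ (rhs at j=0)
  i=1: ✗ (no rhs in [1,5])
  i=2: ✗ (no rhs in [2,6])
  i=3: ✗ (no rhs in [3,7])
  i=4: ✗ (no rhs in [4,8])
  i=5: ✗ (no rhs in [5,9])
  i=6: ✗ (no rhs in [6,10])
  i=7: ✗ (no rhs in [7,11])
Positions where it holds: {0} → 1.

1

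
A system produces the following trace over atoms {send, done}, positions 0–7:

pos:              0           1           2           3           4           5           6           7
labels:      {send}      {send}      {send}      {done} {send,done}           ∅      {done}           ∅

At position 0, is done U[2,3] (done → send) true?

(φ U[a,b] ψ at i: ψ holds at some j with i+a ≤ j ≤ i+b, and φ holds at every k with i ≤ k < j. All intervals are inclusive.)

Need some j in [2,3] with (done → send), and done at every k in [0,j-1].
  j=2: (done → send) holds, but done fails at k=0 → not this j.
  j=3: (done → send) false.
No j in the window works → until fails.

False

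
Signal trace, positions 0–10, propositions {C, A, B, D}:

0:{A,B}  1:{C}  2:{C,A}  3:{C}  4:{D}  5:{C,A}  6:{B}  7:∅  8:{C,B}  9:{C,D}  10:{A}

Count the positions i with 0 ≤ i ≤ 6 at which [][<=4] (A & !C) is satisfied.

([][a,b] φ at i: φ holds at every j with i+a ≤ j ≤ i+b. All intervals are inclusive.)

0

Evaluate at each i in [0,6]:
  i=0: ✗ (fails at j=1)
  i=1: ✗ (fails at j=1)
  i=2: ✗ (fails at j=2)
  i=3: ✗ (fails at j=3)
  i=4: ✗ (fails at j=4)
  i=5: ✗ (fails at j=5)
  i=6: ✗ (fails at j=6)
Positions where it holds: {} → 0.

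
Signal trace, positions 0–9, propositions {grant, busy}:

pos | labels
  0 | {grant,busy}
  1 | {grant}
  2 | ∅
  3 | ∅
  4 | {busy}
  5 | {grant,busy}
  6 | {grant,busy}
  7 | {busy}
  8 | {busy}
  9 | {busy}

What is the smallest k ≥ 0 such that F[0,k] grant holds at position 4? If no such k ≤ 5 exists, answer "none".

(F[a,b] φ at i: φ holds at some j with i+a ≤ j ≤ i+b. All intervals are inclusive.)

1

Scan j = 4,5,… for grant:
  j=4: fails
  j=5: holds
First hit at j=5, so smallest k = 5-4 = 1.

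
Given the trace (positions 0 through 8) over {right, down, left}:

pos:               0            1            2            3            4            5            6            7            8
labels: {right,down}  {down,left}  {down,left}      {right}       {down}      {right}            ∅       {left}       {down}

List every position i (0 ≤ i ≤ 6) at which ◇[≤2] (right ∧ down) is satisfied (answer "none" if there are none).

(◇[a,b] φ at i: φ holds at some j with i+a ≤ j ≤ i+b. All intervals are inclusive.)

Evaluate at each i in [0,6]:
  i=0: ✓ (witness j=0)
  i=1: ✗ (none in [1,3])
  i=2: ✗ (none in [2,4])
  i=3: ✗ (none in [3,5])
  i=4: ✗ (none in [4,6])
  i=5: ✗ (none in [5,7])
  i=6: ✗ (none in [6,8])

0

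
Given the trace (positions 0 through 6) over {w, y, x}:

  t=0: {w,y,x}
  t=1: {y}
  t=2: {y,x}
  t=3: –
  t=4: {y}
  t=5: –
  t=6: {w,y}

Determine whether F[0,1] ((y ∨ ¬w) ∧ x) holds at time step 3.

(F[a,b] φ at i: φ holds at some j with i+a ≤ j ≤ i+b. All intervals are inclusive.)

No

Check ((y ∨ ¬w) ∧ x) at each j in [3,4]:
  j=3: false
  j=4: false
No position in the window satisfies it → formula fails.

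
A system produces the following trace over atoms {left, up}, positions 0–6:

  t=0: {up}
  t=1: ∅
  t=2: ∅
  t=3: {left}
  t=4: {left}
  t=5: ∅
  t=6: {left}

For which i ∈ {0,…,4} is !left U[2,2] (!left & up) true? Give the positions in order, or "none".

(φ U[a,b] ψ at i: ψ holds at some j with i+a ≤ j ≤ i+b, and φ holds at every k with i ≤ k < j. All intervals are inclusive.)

none

Evaluate at each i in [0,4]:
  i=0: ✗ (no rhs in [2,2])
  i=1: ✗ (no rhs in [3,3])
  i=2: ✗ (no rhs in [4,4])
  i=3: ✗ (no rhs in [5,5])
  i=4: ✗ (no rhs in [6,6])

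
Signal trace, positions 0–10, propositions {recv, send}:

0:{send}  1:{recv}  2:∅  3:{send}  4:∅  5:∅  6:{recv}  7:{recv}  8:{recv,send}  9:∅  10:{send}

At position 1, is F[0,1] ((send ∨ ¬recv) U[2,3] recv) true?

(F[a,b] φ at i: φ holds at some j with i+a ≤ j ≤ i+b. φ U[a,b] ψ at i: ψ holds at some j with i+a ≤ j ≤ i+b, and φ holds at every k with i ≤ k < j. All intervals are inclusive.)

False

Check ((send ∨ ¬recv) U[2,3] recv) at each j in [1,2]:
  j=1: fails
  j=2: fails
No position in the window satisfies it → formula fails.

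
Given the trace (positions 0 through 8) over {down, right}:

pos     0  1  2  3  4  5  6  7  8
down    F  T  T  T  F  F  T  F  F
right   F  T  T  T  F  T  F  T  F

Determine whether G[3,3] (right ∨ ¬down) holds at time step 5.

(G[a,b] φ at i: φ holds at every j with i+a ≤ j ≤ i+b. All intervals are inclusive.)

Check (right ∨ ¬down) at every j in [8,8]:
  j=8: true
All positions satisfy it → formula holds.

True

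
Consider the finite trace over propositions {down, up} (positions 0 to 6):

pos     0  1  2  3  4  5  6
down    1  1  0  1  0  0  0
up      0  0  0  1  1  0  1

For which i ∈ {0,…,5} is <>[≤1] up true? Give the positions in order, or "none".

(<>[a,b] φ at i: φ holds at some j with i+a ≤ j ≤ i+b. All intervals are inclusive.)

2, 3, 4, 5

Evaluate at each i in [0,5]:
  i=0: ✗ (none in [0,1])
  i=1: ✗ (none in [1,2])
  i=2: ✓ (witness j=3)
  i=3: ✓ (witness j=3)
  i=4: ✓ (witness j=4)
  i=5: ✓ (witness j=6)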